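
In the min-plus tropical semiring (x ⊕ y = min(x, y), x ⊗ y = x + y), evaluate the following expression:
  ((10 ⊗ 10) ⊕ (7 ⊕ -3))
((10 ⊗ 10) ⊕ (7 ⊕ -3)) = -3

Expand innermost to outermost. Recall ⊕ takes the minimum of its arguments and ⊗ takes their sum. Working out the expression ((10 ⊗ 10) ⊕ (7 ⊕ -3)) gives -3.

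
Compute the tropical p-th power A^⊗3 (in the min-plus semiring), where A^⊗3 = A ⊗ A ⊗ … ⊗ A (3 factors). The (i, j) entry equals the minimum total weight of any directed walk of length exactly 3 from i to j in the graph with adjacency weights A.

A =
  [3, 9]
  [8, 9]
A^⊗3 =
  [9, 15]
  [14, 20]

Each entry (A^⊗3)_ij equals the minimum over all length-3 walks i = v_0 → v_1 → … → v_3 = j of Σ_t A[v_t][v_{t+1}]. For example, for (i, j) = (0, 1) we minimise over 4 possible intermediate vertex sequences; the minimum is 15, attained along the walk 0 → 0 → 0 → 1.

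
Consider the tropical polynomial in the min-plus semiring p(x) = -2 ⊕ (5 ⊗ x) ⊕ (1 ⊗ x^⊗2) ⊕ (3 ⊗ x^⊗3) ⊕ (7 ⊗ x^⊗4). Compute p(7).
p(7) = -2

A tropical monomial a ⊗ x^⊗i evaluates to a + i · x. Evaluating each term at x = 7:
  Term 0 contributes -2 + 0 · 7 = -2
  Term 1 contributes 5 + 1 · 7 = 12
  Term 2 contributes 1 + 2 · 7 = 15
  Term 3 contributes 3 + 3 · 7 = 24
  Term 4 contributes 7 + 4 · 7 = 35
p(7) = ⊕ of these = min[-2, 12, 15, 24, 35] = -2.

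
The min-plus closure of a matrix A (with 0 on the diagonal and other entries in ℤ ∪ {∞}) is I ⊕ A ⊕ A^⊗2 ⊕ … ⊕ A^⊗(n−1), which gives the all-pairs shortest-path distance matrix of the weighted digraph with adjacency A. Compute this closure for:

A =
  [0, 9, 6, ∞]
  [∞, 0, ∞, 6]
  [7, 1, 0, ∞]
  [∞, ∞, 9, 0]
Closure =
  [0, 7, 6, 13]
  [22, 0, 15, 6]
  [7, 1, 0, 7]
  [16, 10, 9, 0]

This is the Floyd-Warshall all-pairs shortest-path computation. For each intermediate vertex k = 0, 1, …, 3, update dist[i][j] ← min(dist[i][j], dist[i][k] + dist[k][j]). The final matrix gives, for each (i, j), the minimum total weight of any directed path from i to j (possibly empty when i = j).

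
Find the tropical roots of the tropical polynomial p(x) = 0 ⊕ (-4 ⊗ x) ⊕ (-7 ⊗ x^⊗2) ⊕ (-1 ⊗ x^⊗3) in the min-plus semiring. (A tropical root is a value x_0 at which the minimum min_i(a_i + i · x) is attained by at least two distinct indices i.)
Roots: {-6, 3, 4}

Each tropical root is a break point of the lower envelope of the lines y = a_i + i · x (there are 4 lines, with slopes 0, 1, ..., 3). Only the lines that attain the minimum somewhere contribute to roots; other lines are dominated. Here the surviving (envelope) indices are i = 3, i = 2, i = 1, i = 0.
Intersections between consecutive envelope lines give the roots: for adjacent envelope indices i < j the intersection is x = (a_i − a_j) / (j − i). Reading off the sorted break points: {-6, 3, 4}.
Verification: at each break x_0, at least two indices attain the minimum of min_i(a_i + i · x_0).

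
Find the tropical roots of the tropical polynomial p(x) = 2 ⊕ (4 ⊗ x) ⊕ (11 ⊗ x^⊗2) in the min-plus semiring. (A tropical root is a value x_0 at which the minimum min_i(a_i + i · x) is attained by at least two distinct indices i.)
Roots: {-7, -2}

Each tropical root is a break point of the lower envelope of the lines y = a_i + i · x (there are 3 lines, with slopes 0, 1, ..., 2). Only the lines that attain the minimum somewhere contribute to roots; other lines are dominated. Here the surviving (envelope) indices are i = 2, i = 1, i = 0.
Intersections between consecutive envelope lines give the roots: for adjacent envelope indices i < j the intersection is x = (a_i − a_j) / (j − i). Reading off the sorted break points: {-7, -2}.
Verification: at each break x_0, at least two indices attain the minimum of min_i(a_i + i · x_0).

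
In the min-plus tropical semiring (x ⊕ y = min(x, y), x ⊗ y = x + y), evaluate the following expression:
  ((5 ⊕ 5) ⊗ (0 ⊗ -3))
((5 ⊕ 5) ⊗ (0 ⊗ -3)) = 2

Expand innermost to outermost. Recall ⊕ takes the minimum of its arguments and ⊗ takes their sum. Working out the expression ((5 ⊕ 5) ⊗ (0 ⊗ -3)) gives 2.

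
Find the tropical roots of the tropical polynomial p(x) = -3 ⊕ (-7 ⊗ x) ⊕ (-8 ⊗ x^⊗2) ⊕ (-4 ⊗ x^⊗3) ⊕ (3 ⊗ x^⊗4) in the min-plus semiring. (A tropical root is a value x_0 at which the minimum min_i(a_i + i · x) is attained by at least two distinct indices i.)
Roots: {-7, -4, 1, 4}

Each tropical root is a break point of the lower envelope of the lines y = a_i + i · x (there are 5 lines, with slopes 0, 1, ..., 4). Only the lines that attain the minimum somewhere contribute to roots; other lines are dominated. Here the surviving (envelope) indices are i = 4, i = 3, i = 2, i = 1, i = 0.
Intersections between consecutive envelope lines give the roots: for adjacent envelope indices i < j the intersection is x = (a_i − a_j) / (j − i). Reading off the sorted break points: {-7, -4, 1, 4}.
Verification: at each break x_0, at least two indices attain the minimum of min_i(a_i + i · x_0).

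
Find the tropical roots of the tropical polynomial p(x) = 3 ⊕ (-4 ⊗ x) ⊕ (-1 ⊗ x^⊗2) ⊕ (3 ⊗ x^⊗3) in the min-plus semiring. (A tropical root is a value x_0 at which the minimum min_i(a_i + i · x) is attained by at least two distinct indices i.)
Roots: {-4, -3, 7}

Each tropical root is a break point of the lower envelope of the lines y = a_i + i · x (there are 4 lines, with slopes 0, 1, ..., 3). Only the lines that attain the minimum somewhere contribute to roots; other lines are dominated. Here the surviving (envelope) indices are i = 3, i = 2, i = 1, i = 0.
Intersections between consecutive envelope lines give the roots: for adjacent envelope indices i < j the intersection is x = (a_i − a_j) / (j − i). Reading off the sorted break points: {-4, -3, 7}.
Verification: at each break x_0, at least two indices attain the minimum of min_i(a_i + i · x_0).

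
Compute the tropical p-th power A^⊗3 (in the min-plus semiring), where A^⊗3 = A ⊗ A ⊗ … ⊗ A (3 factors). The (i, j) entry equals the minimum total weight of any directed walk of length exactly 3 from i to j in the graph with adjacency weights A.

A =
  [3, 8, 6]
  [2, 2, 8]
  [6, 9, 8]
A^⊗3 =
  [9, 12, 12]
  [6, 6, 10]
  [12, 13, 15]

Each entry (A^⊗3)_ij equals the minimum over all length-3 walks i = v_0 → v_1 → … → v_3 = j of Σ_t A[v_t][v_{t+1}]. For example, for (i, j) = (0, 2) we minimise over 9 possible intermediate vertex sequences; the minimum is 12, attained along the walk 0 → 0 → 0 → 2.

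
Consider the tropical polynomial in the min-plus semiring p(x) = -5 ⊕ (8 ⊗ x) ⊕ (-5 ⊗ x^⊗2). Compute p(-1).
p(-1) = -7

A tropical monomial a ⊗ x^⊗i evaluates to a + i · x. Evaluating each term at x = -1:
  Term 0 contributes -5 + 0 · -1 = -5
  Term 1 contributes 8 + 1 · -1 = 7
  Term 2 contributes -5 + 2 · -1 = -7
p(-1) = ⊕ of these = min[-5, 7, -7] = -7.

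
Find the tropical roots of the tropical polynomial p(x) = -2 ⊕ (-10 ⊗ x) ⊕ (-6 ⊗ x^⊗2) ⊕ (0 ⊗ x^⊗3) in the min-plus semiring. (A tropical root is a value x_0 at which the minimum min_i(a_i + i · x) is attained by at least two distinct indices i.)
Roots: {-6, -4, 8}

Each tropical root is a break point of the lower envelope of the lines y = a_i + i · x (there are 4 lines, with slopes 0, 1, ..., 3). Only the lines that attain the minimum somewhere contribute to roots; other lines are dominated. Here the surviving (envelope) indices are i = 3, i = 2, i = 1, i = 0.
Intersections between consecutive envelope lines give the roots: for adjacent envelope indices i < j the intersection is x = (a_i − a_j) / (j − i). Reading off the sorted break points: {-6, -4, 8}.
Verification: at each break x_0, at least two indices attain the minimum of min_i(a_i + i · x_0).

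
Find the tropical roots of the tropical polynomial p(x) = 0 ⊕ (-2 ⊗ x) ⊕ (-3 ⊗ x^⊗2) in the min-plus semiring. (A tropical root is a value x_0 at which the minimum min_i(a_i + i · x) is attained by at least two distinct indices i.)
Roots: {1, 2}

Each tropical root is a break point of the lower envelope of the lines y = a_i + i · x (there are 3 lines, with slopes 0, 1, ..., 2). Only the lines that attain the minimum somewhere contribute to roots; other lines are dominated. Here the surviving (envelope) indices are i = 2, i = 1, i = 0.
Intersections between consecutive envelope lines give the roots: for adjacent envelope indices i < j the intersection is x = (a_i − a_j) / (j − i). Reading off the sorted break points: {1, 2}.
Verification: at each break x_0, at least two indices attain the minimum of min_i(a_i + i · x_0).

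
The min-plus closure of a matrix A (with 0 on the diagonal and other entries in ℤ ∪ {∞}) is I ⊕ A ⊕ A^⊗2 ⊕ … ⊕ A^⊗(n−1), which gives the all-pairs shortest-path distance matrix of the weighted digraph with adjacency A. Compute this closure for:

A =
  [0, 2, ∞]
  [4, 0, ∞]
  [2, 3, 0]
Closure =
  [0, 2, ∞]
  [4, 0, ∞]
  [2, 3, 0]

This is the Floyd-Warshall all-pairs shortest-path computation. For each intermediate vertex k = 0, 1, …, 2, update dist[i][j] ← min(dist[i][j], dist[i][k] + dist[k][j]). The final matrix gives, for each (i, j), the minimum total weight of any directed path from i to j (possibly empty when i = j).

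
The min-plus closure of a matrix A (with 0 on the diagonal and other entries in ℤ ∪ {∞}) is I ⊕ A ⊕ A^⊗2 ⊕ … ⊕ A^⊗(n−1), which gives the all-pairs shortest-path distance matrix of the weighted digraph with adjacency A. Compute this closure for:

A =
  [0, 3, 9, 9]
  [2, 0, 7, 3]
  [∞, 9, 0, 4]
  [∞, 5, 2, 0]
Closure =
  [0, 3, 8, 6]
  [2, 0, 5, 3]
  [11, 9, 0, 4]
  [7, 5, 2, 0]

This is the Floyd-Warshall all-pairs shortest-path computation. For each intermediate vertex k = 0, 1, …, 3, update dist[i][j] ← min(dist[i][j], dist[i][k] + dist[k][j]). The final matrix gives, for each (i, j), the minimum total weight of any directed path from i to j (possibly empty when i = j).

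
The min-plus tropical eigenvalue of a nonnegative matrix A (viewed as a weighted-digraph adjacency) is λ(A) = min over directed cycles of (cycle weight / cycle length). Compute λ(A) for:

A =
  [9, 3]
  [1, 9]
λ(A) = 2

Enumerate directed cycles and compute their means (weight / length). Sample:
  cycle 0 → 0: weight = 9, length = 1, mean = 9/1 ≈ 9.000
  cycle 1 → 1: weight = 9, length = 1, mean = 9/1 ≈ 9.000
  cycle 0 → 1 → 0: weight = 4, length = 2, mean = 4/2 ≈ 2.000
  cycle 1 → 0 → 1: weight = 4, length = 2, mean = 4/2 ≈ 2.000
Minimum mean = 2.000, attained e.g. along the cycle 0 → 1 → 0 with weight 4 and length 2. So λ(A) = 4/2 = 2.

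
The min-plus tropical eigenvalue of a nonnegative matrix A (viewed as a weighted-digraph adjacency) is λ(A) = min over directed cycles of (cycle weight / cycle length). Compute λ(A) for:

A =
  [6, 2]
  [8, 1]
λ(A) = 1

Enumerate directed cycles and compute their means (weight / length). Sample:
  cycle 0 → 0: weight = 6, length = 1, mean = 6/1 ≈ 6.000
  cycle 1 → 1: weight = 1, length = 1, mean = 1/1 ≈ 1.000
  cycle 0 → 1 → 0: weight = 10, length = 2, mean = 10/2 ≈ 5.000
  cycle 1 → 0 → 1: weight = 10, length = 2, mean = 10/2 ≈ 5.000
Minimum mean = 1.000, attained e.g. along the cycle 1 → 1 with weight 1 and length 1. So λ(A) = 1/1 = 1.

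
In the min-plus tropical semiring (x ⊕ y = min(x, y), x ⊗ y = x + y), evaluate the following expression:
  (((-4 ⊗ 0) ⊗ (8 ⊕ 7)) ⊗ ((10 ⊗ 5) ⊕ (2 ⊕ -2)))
(((-4 ⊗ 0) ⊗ (8 ⊕ 7)) ⊗ ((10 ⊗ 5) ⊕ (2 ⊕ -2))) = 1

Expand innermost to outermost. Recall ⊕ takes the minimum of its arguments and ⊗ takes their sum. Working out the expression (((-4 ⊗ 0) ⊗ (8 ⊕ 7)) ⊗ ((10 ⊗ 5) ⊕ (2 ⊕ -2))) gives 1.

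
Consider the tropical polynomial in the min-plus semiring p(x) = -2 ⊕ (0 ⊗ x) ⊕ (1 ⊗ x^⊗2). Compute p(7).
p(7) = -2

A tropical monomial a ⊗ x^⊗i evaluates to a + i · x. Evaluating each term at x = 7:
  Term 0 contributes -2 + 0 · 7 = -2
  Term 1 contributes 0 + 1 · 7 = 7
  Term 2 contributes 1 + 2 · 7 = 15
p(7) = ⊕ of these = min[-2, 7, 15] = -2.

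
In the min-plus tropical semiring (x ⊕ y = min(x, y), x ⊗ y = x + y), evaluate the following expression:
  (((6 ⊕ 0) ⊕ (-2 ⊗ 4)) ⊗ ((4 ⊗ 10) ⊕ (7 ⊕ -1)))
(((6 ⊕ 0) ⊕ (-2 ⊗ 4)) ⊗ ((4 ⊗ 10) ⊕ (7 ⊕ -1))) = -1

Expand innermost to outermost. Recall ⊕ takes the minimum of its arguments and ⊗ takes their sum. Working out the expression (((6 ⊕ 0) ⊕ (-2 ⊗ 4)) ⊗ ((4 ⊗ 10) ⊕ (7 ⊕ -1))) gives -1.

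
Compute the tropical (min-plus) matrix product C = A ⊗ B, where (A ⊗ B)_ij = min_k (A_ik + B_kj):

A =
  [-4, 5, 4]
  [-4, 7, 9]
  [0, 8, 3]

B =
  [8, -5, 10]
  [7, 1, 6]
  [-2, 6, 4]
A ⊗ B =
  [2, -9, 6]
  [4, -9, 6]
  [1, -5, 7]

Apply the min-plus product entry-by-entry:
  C[0][0] = min over k of (A[0][0] + B[0][0] = -4 + 8 = 4, A[0][1] + B[1][0] = 5 + 7 = 12, A[0][2] + B[2][0] = 4 + -2 = 2) = 2 (attained at k = 2)
  C[0][1] = min over k of (A[0][0] + B[0][1] = -4 + -5 = -9, A[0][1] + B[1][1] = 5 + 1 = 6, A[0][2] + B[2][1] = 4 + 6 = 10) = -9 (attained at k = 0)
  C[0][2] = min over k of (A[0][0] + B[0][2] = -4 + 10 = 6, A[0][1] + B[1][2] = 5 + 6 = 11, A[0][2] + B[2][2] = 4 + 4 = 8) = 6 (attained at k = 0)
  C[1][0] = min over k of (A[1][0] + B[0][0] = -4 + 8 = 4, A[1][1] + B[1][0] = 7 + 7 = 14, A[1][2] + B[2][0] = 9 + -2 = 7) = 4 (attained at k = 0)
  C[1][1] = min over k of (A[1][0] + B[0][1] = -4 + -5 = -9, A[1][1] + B[1][1] = 7 + 1 = 8, A[1][2] + B[2][1] = 9 + 6 = 15) = -9 (attained at k = 0)
  C[1][2] = min over k of (A[1][0] + B[0][2] = -4 + 10 = 6, A[1][1] + B[1][2] = 7 + 6 = 13, A[1][2] + B[2][2] = 9 + 4 = 13) = 6 (attained at k = 0)
  C[2][0] = min over k of (A[2][0] + B[0][0] = 0 + 8 = 8, A[2][1] + B[1][0] = 8 + 7 = 15, A[2][2] + B[2][0] = 3 + -2 = 1) = 1 (attained at k = 2)
  C[2][1] = min over k of (A[2][0] + B[0][1] = 0 + -5 = -5, A[2][1] + B[1][1] = 8 + 1 = 9, A[2][2] + B[2][1] = 3 + 6 = 9) = -5 (attained at k = 0)
  C[2][2] = min over k of (A[2][0] + B[0][2] = 0 + 10 = 10, A[2][1] + B[1][2] = 8 + 6 = 14, A[2][2] + B[2][2] = 3 + 4 = 7) = 7 (attained at k = 2)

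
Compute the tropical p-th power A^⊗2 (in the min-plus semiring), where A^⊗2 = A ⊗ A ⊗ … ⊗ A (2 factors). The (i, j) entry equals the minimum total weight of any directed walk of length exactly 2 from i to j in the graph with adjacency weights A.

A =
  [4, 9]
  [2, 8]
A^⊗2 =
  [8, 13]
  [6, 11]

Each entry (A^⊗2)_ij equals the minimum over all length-2 walks i = v_0 → v_1 → … → v_2 = j of Σ_t A[v_t][v_{t+1}]. For example, for (i, j) = (0, 1) we minimise over 2 possible intermediate vertex sequences; the minimum is 13, attained along the walk 0 → 0 → 1.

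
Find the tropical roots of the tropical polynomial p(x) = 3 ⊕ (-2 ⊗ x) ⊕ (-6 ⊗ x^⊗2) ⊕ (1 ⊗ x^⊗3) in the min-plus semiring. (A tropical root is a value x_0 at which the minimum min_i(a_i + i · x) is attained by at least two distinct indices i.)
Roots: {-7, 4, 5}

Each tropical root is a break point of the lower envelope of the lines y = a_i + i · x (there are 4 lines, with slopes 0, 1, ..., 3). Only the lines that attain the minimum somewhere contribute to roots; other lines are dominated. Here the surviving (envelope) indices are i = 3, i = 2, i = 1, i = 0.
Intersections between consecutive envelope lines give the roots: for adjacent envelope indices i < j the intersection is x = (a_i − a_j) / (j − i). Reading off the sorted break points: {-7, 4, 5}.
Verification: at each break x_0, at least two indices attain the minimum of min_i(a_i + i · x_0).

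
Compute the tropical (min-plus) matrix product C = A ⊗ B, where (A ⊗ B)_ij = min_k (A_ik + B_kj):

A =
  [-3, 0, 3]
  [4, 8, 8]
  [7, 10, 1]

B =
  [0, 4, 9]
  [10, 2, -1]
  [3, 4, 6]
A ⊗ B =
  [-3, 1, -1]
  [4, 8, 7]
  [4, 5, 7]

Apply the min-plus product entry-by-entry:
  C[0][0] = min over k of (A[0][0] + B[0][0] = -3 + 0 = -3, A[0][1] + B[1][0] = 0 + 10 = 10, A[0][2] + B[2][0] = 3 + 3 = 6) = -3 (attained at k = 0)
  C[0][1] = min over k of (A[0][0] + B[0][1] = -3 + 4 = 1, A[0][1] + B[1][1] = 0 + 2 = 2, A[0][2] + B[2][1] = 3 + 4 = 7) = 1 (attained at k = 0)
  C[0][2] = min over k of (A[0][0] + B[0][2] = -3 + 9 = 6, A[0][1] + B[1][2] = 0 + -1 = -1, A[0][2] + B[2][2] = 3 + 6 = 9) = -1 (attained at k = 1)
  C[1][0] = min over k of (A[1][0] + B[0][0] = 4 + 0 = 4, A[1][1] + B[1][0] = 8 + 10 = 18, A[1][2] + B[2][0] = 8 + 3 = 11) = 4 (attained at k = 0)
  C[1][1] = min over k of (A[1][0] + B[0][1] = 4 + 4 = 8, A[1][1] + B[1][1] = 8 + 2 = 10, A[1][2] + B[2][1] = 8 + 4 = 12) = 8 (attained at k = 0)
  C[1][2] = min over k of (A[1][0] + B[0][2] = 4 + 9 = 13, A[1][1] + B[1][2] = 8 + -1 = 7, A[1][2] + B[2][2] = 8 + 6 = 14) = 7 (attained at k = 1)
  C[2][0] = min over k of (A[2][0] + B[0][0] = 7 + 0 = 7, A[2][1] + B[1][0] = 10 + 10 = 20, A[2][2] + B[2][0] = 1 + 3 = 4) = 4 (attained at k = 2)
  C[2][1] = min over k of (A[2][0] + B[0][1] = 7 + 4 = 11, A[2][1] + B[1][1] = 10 + 2 = 12, A[2][2] + B[2][1] = 1 + 4 = 5) = 5 (attained at k = 2)
  C[2][2] = min over k of (A[2][0] + B[0][2] = 7 + 9 = 16, A[2][1] + B[1][2] = 10 + -1 = 9, A[2][2] + B[2][2] = 1 + 6 = 7) = 7 (attained at k = 2)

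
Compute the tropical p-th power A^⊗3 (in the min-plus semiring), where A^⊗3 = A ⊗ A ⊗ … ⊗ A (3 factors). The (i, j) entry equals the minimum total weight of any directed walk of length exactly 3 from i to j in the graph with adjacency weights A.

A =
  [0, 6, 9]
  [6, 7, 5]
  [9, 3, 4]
A^⊗3 =
  [0, 6, 9]
  [6, 12, 13]
  [9, 11, 12]

Each entry (A^⊗3)_ij equals the minimum over all length-3 walks i = v_0 → v_1 → … → v_3 = j of Σ_t A[v_t][v_{t+1}]. For example, for (i, j) = (0, 2) we minimise over 9 possible intermediate vertex sequences; the minimum is 9, attained along the walk 0 → 0 → 0 → 2.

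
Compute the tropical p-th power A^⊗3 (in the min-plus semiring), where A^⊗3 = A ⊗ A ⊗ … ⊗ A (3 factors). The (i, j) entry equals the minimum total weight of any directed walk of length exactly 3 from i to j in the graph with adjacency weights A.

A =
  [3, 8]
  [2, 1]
A^⊗3 =
  [9, 10]
  [4, 3]

Each entry (A^⊗3)_ij equals the minimum over all length-3 walks i = v_0 → v_1 → … → v_3 = j of Σ_t A[v_t][v_{t+1}]. For example, for (i, j) = (0, 1) we minimise over 4 possible intermediate vertex sequences; the minimum is 10, attained along the walk 0 → 1 → 1 → 1.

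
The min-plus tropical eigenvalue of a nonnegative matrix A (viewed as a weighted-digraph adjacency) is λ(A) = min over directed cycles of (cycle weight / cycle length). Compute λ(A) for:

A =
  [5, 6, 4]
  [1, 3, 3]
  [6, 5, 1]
λ(A) = 1

Enumerate directed cycles and compute their means (weight / length). Sample:
  cycle 0 → 0: weight = 5, length = 1, mean = 5/1 ≈ 5.000
  cycle 1 → 1: weight = 3, length = 1, mean = 3/1 ≈ 3.000
  cycle 2 → 2: weight = 1, length = 1, mean = 1/1 ≈ 1.000
  cycle 0 → 1 → 0: weight = 7, length = 2, mean = 7/2 ≈ 3.500
  cycle 0 → 2 → 0: weight = 10, length = 2, mean = 10/2 ≈ 5.000
  cycle 1 → 0 → 1: weight = 7, length = 2, mean = 7/2 ≈ 3.500
Minimum mean = 1.000, attained e.g. along the cycle 2 → 2 with weight 1 and length 1. So λ(A) = 1/1 = 1.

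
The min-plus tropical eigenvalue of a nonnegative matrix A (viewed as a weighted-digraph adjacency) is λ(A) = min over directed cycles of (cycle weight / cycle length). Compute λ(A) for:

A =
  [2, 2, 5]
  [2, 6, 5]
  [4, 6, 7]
λ(A) = 2

Enumerate directed cycles and compute their means (weight / length). Sample:
  cycle 0 → 0: weight = 2, length = 1, mean = 2/1 ≈ 2.000
  cycle 1 → 1: weight = 6, length = 1, mean = 6/1 ≈ 6.000
  cycle 2 → 2: weight = 7, length = 1, mean = 7/1 ≈ 7.000
  cycle 0 → 1 → 0: weight = 4, length = 2, mean = 4/2 ≈ 2.000
  cycle 0 → 2 → 0: weight = 9, length = 2, mean = 9/2 ≈ 4.500
  cycle 1 → 0 → 1: weight = 4, length = 2, mean = 4/2 ≈ 2.000
Minimum mean = 2.000, attained e.g. along the cycle 0 → 0 with weight 2 and length 1. So λ(A) = 2/1 = 2.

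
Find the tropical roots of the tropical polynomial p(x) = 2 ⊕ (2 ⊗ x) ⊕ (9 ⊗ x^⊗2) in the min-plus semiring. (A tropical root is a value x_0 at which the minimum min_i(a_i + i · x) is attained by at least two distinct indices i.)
Roots: {-7, 0}

Each tropical root is a break point of the lower envelope of the lines y = a_i + i · x (there are 3 lines, with slopes 0, 1, ..., 2). Only the lines that attain the minimum somewhere contribute to roots; other lines are dominated. Here the surviving (envelope) indices are i = 2, i = 1, i = 0.
Intersections between consecutive envelope lines give the roots: for adjacent envelope indices i < j the intersection is x = (a_i − a_j) / (j − i). Reading off the sorted break points: {-7, 0}.
Verification: at each break x_0, at least two indices attain the minimum of min_i(a_i + i · x_0).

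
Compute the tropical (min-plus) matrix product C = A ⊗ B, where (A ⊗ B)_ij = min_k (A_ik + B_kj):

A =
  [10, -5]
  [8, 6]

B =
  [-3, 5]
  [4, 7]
A ⊗ B =
  [-1, 2]
  [5, 13]

Apply the min-plus product entry-by-entry:
  C[0][0] = min over k of (A[0][0] + B[0][0] = 10 + -3 = 7, A[0][1] + B[1][0] = -5 + 4 = -1) = -1 (attained at k = 1)
  C[0][1] = min over k of (A[0][0] + B[0][1] = 10 + 5 = 15, A[0][1] + B[1][1] = -5 + 7 = 2) = 2 (attained at k = 1)
  C[1][0] = min over k of (A[1][0] + B[0][0] = 8 + -3 = 5, A[1][1] + B[1][0] = 6 + 4 = 10) = 5 (attained at k = 0)
  C[1][1] = min over k of (A[1][0] + B[0][1] = 8 + 5 = 13, A[1][1] + B[1][1] = 6 + 7 = 13) = 13 (attained at k = 0)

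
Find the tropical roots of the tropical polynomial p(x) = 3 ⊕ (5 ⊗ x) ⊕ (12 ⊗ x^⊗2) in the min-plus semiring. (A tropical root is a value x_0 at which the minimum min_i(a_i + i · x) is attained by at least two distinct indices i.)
Roots: {-7, -2}

Each tropical root is a break point of the lower envelope of the lines y = a_i + i · x (there are 3 lines, with slopes 0, 1, ..., 2). Only the lines that attain the minimum somewhere contribute to roots; other lines are dominated. Here the surviving (envelope) indices are i = 2, i = 1, i = 0.
Intersections between consecutive envelope lines give the roots: for adjacent envelope indices i < j the intersection is x = (a_i − a_j) / (j − i). Reading off the sorted break points: {-7, -2}.
Verification: at each break x_0, at least two indices attain the minimum of min_i(a_i + i · x_0).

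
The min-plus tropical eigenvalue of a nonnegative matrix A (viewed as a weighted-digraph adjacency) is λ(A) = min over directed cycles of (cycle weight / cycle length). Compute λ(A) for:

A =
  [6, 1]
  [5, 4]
λ(A) = 3

Enumerate directed cycles and compute their means (weight / length). Sample:
  cycle 0 → 0: weight = 6, length = 1, mean = 6/1 ≈ 6.000
  cycle 1 → 1: weight = 4, length = 1, mean = 4/1 ≈ 4.000
  cycle 0 → 1 → 0: weight = 6, length = 2, mean = 6/2 ≈ 3.000
  cycle 1 → 0 → 1: weight = 6, length = 2, mean = 6/2 ≈ 3.000
Minimum mean = 3.000, attained e.g. along the cycle 0 → 1 → 0 with weight 6 and length 2. So λ(A) = 6/2 = 3.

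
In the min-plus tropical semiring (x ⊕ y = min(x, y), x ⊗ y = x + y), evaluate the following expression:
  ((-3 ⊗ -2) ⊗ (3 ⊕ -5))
((-3 ⊗ -2) ⊗ (3 ⊕ -5)) = -10

Expand innermost to outermost. Recall ⊕ takes the minimum of its arguments and ⊗ takes their sum. Working out the expression ((-3 ⊗ -2) ⊗ (3 ⊕ -5)) gives -10.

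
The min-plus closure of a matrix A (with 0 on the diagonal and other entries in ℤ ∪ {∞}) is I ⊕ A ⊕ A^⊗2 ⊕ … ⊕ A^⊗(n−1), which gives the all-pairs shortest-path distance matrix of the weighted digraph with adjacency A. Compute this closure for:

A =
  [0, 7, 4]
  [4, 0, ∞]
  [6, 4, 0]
Closure =
  [0, 7, 4]
  [4, 0, 8]
  [6, 4, 0]

This is the Floyd-Warshall all-pairs shortest-path computation. For each intermediate vertex k = 0, 1, …, 2, update dist[i][j] ← min(dist[i][j], dist[i][k] + dist[k][j]). The final matrix gives, for each (i, j), the minimum total weight of any directed path from i to j (possibly empty when i = j).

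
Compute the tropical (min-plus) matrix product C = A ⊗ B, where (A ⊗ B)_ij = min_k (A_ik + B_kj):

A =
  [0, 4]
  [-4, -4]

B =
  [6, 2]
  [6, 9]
A ⊗ B =
  [6, 2]
  [2, -2]

Apply the min-plus product entry-by-entry:
  C[0][0] = min over k of (A[0][0] + B[0][0] = 0 + 6 = 6, A[0][1] + B[1][0] = 4 + 6 = 10) = 6 (attained at k = 0)
  C[0][1] = min over k of (A[0][0] + B[0][1] = 0 + 2 = 2, A[0][1] + B[1][1] = 4 + 9 = 13) = 2 (attained at k = 0)
  C[1][0] = min over k of (A[1][0] + B[0][0] = -4 + 6 = 2, A[1][1] + B[1][0] = -4 + 6 = 2) = 2 (attained at k = 0)
  C[1][1] = min over k of (A[1][0] + B[0][1] = -4 + 2 = -2, A[1][1] + B[1][1] = -4 + 9 = 5) = -2 (attained at k = 0)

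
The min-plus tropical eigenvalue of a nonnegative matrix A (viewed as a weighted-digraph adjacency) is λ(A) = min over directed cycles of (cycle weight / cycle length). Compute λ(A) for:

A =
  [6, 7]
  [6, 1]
λ(A) = 1

Enumerate directed cycles and compute their means (weight / length). Sample:
  cycle 0 → 0: weight = 6, length = 1, mean = 6/1 ≈ 6.000
  cycle 1 → 1: weight = 1, length = 1, mean = 1/1 ≈ 1.000
  cycle 0 → 1 → 0: weight = 13, length = 2, mean = 13/2 ≈ 6.500
  cycle 1 → 0 → 1: weight = 13, length = 2, mean = 13/2 ≈ 6.500
Minimum mean = 1.000, attained e.g. along the cycle 1 → 1 with weight 1 and length 1. So λ(A) = 1/1 = 1.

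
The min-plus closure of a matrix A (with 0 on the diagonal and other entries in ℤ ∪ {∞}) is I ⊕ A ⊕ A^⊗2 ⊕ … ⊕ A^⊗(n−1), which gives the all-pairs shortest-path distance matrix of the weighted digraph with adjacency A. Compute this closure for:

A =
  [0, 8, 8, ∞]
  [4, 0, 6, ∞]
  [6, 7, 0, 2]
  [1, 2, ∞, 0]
Closure =
  [0, 8, 8, 10]
  [4, 0, 6, 8]
  [3, 4, 0, 2]
  [1, 2, 8, 0]

This is the Floyd-Warshall all-pairs shortest-path computation. For each intermediate vertex k = 0, 1, …, 3, update dist[i][j] ← min(dist[i][j], dist[i][k] + dist[k][j]). The final matrix gives, for each (i, j), the minimum total weight of any directed path from i to j (possibly empty when i = j).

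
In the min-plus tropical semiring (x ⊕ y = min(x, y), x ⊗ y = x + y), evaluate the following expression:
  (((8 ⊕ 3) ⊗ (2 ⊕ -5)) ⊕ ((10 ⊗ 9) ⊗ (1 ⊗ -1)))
(((8 ⊕ 3) ⊗ (2 ⊕ -5)) ⊕ ((10 ⊗ 9) ⊗ (1 ⊗ -1))) = -2

Expand innermost to outermost. Recall ⊕ takes the minimum of its arguments and ⊗ takes their sum. Working out the expression (((8 ⊕ 3) ⊗ (2 ⊕ -5)) ⊕ ((10 ⊗ 9) ⊗ (1 ⊗ -1))) gives -2.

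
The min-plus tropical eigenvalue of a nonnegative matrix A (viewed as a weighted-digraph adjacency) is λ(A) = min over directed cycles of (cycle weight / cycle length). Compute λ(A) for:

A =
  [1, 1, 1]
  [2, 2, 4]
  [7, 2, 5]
λ(A) = 1

Enumerate directed cycles and compute their means (weight / length). Sample:
  cycle 0 → 0: weight = 1, length = 1, mean = 1/1 ≈ 1.000
  cycle 1 → 1: weight = 2, length = 1, mean = 2/1 ≈ 2.000
  cycle 2 → 2: weight = 5, length = 1, mean = 5/1 ≈ 5.000
  cycle 0 → 1 → 0: weight = 3, length = 2, mean = 3/2 ≈ 1.500
  cycle 0 → 2 → 0: weight = 8, length = 2, mean = 8/2 ≈ 4.000
  cycle 1 → 0 → 1: weight = 3, length = 2, mean = 3/2 ≈ 1.500
Minimum mean = 1.000, attained e.g. along the cycle 0 → 0 with weight 1 and length 1. So λ(A) = 1/1 = 1.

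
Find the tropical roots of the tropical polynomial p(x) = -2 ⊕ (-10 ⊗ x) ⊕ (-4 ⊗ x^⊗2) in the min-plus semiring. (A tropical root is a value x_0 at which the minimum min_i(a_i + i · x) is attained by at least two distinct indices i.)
Roots: {-6, 8}

Each tropical root is a break point of the lower envelope of the lines y = a_i + i · x (there are 3 lines, with slopes 0, 1, ..., 2). Only the lines that attain the minimum somewhere contribute to roots; other lines are dominated. Here the surviving (envelope) indices are i = 2, i = 1, i = 0.
Intersections between consecutive envelope lines give the roots: for adjacent envelope indices i < j the intersection is x = (a_i − a_j) / (j − i). Reading off the sorted break points: {-6, 8}.
Verification: at each break x_0, at least two indices attain the minimum of min_i(a_i + i · x_0).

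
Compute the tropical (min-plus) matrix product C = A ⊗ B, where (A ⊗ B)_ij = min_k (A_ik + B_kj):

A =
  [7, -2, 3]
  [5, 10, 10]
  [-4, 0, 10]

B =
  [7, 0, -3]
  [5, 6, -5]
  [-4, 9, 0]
A ⊗ B =
  [-1, 4, -7]
  [6, 5, 2]
  [3, -4, -7]

Apply the min-plus product entry-by-entry:
  C[0][0] = min over k of (A[0][0] + B[0][0] = 7 + 7 = 14, A[0][1] + B[1][0] = -2 + 5 = 3, A[0][2] + B[2][0] = 3 + -4 = -1) = -1 (attained at k = 2)
  C[0][1] = min over k of (A[0][0] + B[0][1] = 7 + 0 = 7, A[0][1] + B[1][1] = -2 + 6 = 4, A[0][2] + B[2][1] = 3 + 9 = 12) = 4 (attained at k = 1)
  C[0][2] = min over k of (A[0][0] + B[0][2] = 7 + -3 = 4, A[0][1] + B[1][2] = -2 + -5 = -7, A[0][2] + B[2][2] = 3 + 0 = 3) = -7 (attained at k = 1)
  C[1][0] = min over k of (A[1][0] + B[0][0] = 5 + 7 = 12, A[1][1] + B[1][0] = 10 + 5 = 15, A[1][2] + B[2][0] = 10 + -4 = 6) = 6 (attained at k = 2)
  C[1][1] = min over k of (A[1][0] + B[0][1] = 5 + 0 = 5, A[1][1] + B[1][1] = 10 + 6 = 16, A[1][2] + B[2][1] = 10 + 9 = 19) = 5 (attained at k = 0)
  C[1][2] = min over k of (A[1][0] + B[0][2] = 5 + -3 = 2, A[1][1] + B[1][2] = 10 + -5 = 5, A[1][2] + B[2][2] = 10 + 0 = 10) = 2 (attained at k = 0)
  C[2][0] = min over k of (A[2][0] + B[0][0] = -4 + 7 = 3, A[2][1] + B[1][0] = 0 + 5 = 5, A[2][2] + B[2][0] = 10 + -4 = 6) = 3 (attained at k = 0)
  C[2][1] = min over k of (A[2][0] + B[0][1] = -4 + 0 = -4, A[2][1] + B[1][1] = 0 + 6 = 6, A[2][2] + B[2][1] = 10 + 9 = 19) = -4 (attained at k = 0)
  C[2][2] = min over k of (A[2][0] + B[0][2] = -4 + -3 = -7, A[2][1] + B[1][2] = 0 + -5 = -5, A[2][2] + B[2][2] = 10 + 0 = 10) = -7 (attained at k = 0)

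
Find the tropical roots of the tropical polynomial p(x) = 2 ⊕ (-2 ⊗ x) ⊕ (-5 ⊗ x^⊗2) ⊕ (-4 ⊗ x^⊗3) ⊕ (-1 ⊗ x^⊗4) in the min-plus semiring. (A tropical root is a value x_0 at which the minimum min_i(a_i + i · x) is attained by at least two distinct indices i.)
Roots: {-3, -1, 3, 4}

Each tropical root is a break point of the lower envelope of the lines y = a_i + i · x (there are 5 lines, with slopes 0, 1, ..., 4). Only the lines that attain the minimum somewhere contribute to roots; other lines are dominated. Here the surviving (envelope) indices are i = 4, i = 3, i = 2, i = 1, i = 0.
Intersections between consecutive envelope lines give the roots: for adjacent envelope indices i < j the intersection is x = (a_i − a_j) / (j − i). Reading off the sorted break points: {-3, -1, 3, 4}.
Verification: at each break x_0, at least two indices attain the minimum of min_i(a_i + i · x_0).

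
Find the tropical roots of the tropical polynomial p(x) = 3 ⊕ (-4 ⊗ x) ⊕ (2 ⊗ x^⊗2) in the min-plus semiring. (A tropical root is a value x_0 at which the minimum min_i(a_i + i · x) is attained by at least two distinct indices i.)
Roots: {-6, 7}

Each tropical root is a break point of the lower envelope of the lines y = a_i + i · x (there are 3 lines, with slopes 0, 1, ..., 2). Only the lines that attain the minimum somewhere contribute to roots; other lines are dominated. Here the surviving (envelope) indices are i = 2, i = 1, i = 0.
Intersections between consecutive envelope lines give the roots: for adjacent envelope indices i < j the intersection is x = (a_i − a_j) / (j − i). Reading off the sorted break points: {-6, 7}.
Verification: at each break x_0, at least two indices attain the minimum of min_i(a_i + i · x_0).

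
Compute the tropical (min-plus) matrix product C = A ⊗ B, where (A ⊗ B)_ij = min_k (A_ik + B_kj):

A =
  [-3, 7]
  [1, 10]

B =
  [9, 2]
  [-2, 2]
A ⊗ B =
  [5, -1]
  [8, 3]

Apply the min-plus product entry-by-entry:
  C[0][0] = min over k of (A[0][0] + B[0][0] = -3 + 9 = 6, A[0][1] + B[1][0] = 7 + -2 = 5) = 5 (attained at k = 1)
  C[0][1] = min over k of (A[0][0] + B[0][1] = -3 + 2 = -1, A[0][1] + B[1][1] = 7 + 2 = 9) = -1 (attained at k = 0)
  C[1][0] = min over k of (A[1][0] + B[0][0] = 1 + 9 = 10, A[1][1] + B[1][0] = 10 + -2 = 8) = 8 (attained at k = 1)
  C[1][1] = min over k of (A[1][0] + B[0][1] = 1 + 2 = 3, A[1][1] + B[1][1] = 10 + 2 = 12) = 3 (attained at k = 0)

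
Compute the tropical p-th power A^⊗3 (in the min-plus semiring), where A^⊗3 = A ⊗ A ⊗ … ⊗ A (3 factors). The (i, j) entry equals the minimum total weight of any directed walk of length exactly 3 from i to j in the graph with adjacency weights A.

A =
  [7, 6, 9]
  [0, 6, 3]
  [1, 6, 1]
A^⊗3 =
  [10, 12, 10]
  [5, 10, 5]
  [3, 8, 3]

Each entry (A^⊗3)_ij equals the minimum over all length-3 walks i = v_0 → v_1 → … → v_3 = j of Σ_t A[v_t][v_{t+1}]. For example, for (i, j) = (0, 2) we minimise over 9 possible intermediate vertex sequences; the minimum is 10, attained along the walk 0 → 1 → 2 → 2.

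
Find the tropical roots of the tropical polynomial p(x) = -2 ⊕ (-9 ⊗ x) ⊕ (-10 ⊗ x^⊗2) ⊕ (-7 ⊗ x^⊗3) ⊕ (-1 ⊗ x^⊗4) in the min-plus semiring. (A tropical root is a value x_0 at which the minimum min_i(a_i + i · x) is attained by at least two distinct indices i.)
Roots: {-6, -3, 1, 7}

Each tropical root is a break point of the lower envelope of the lines y = a_i + i · x (there are 5 lines, with slopes 0, 1, ..., 4). Only the lines that attain the minimum somewhere contribute to roots; other lines are dominated. Here the surviving (envelope) indices are i = 4, i = 3, i = 2, i = 1, i = 0.
Intersections between consecutive envelope lines give the roots: for adjacent envelope indices i < j the intersection is x = (a_i − a_j) / (j − i). Reading off the sorted break points: {-6, -3, 1, 7}.
Verification: at each break x_0, at least two indices attain the minimum of min_i(a_i + i · x_0).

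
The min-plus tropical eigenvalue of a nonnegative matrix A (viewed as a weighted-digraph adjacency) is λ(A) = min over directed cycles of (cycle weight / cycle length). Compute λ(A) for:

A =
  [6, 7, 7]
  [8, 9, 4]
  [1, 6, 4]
λ(A) = 4

Enumerate directed cycles and compute their means (weight / length). Sample:
  cycle 0 → 0: weight = 6, length = 1, mean = 6/1 ≈ 6.000
  cycle 1 → 1: weight = 9, length = 1, mean = 9/1 ≈ 9.000
  cycle 2 → 2: weight = 4, length = 1, mean = 4/1 ≈ 4.000
  cycle 0 → 1 → 0: weight = 15, length = 2, mean = 15/2 ≈ 7.500
  cycle 0 → 2 → 0: weight = 8, length = 2, mean = 8/2 ≈ 4.000
  cycle 1 → 0 → 1: weight = 15, length = 2, mean = 15/2 ≈ 7.500
Minimum mean = 4.000, attained e.g. along the cycle 2 → 2 with weight 4 and length 1. So λ(A) = 4/1 = 4.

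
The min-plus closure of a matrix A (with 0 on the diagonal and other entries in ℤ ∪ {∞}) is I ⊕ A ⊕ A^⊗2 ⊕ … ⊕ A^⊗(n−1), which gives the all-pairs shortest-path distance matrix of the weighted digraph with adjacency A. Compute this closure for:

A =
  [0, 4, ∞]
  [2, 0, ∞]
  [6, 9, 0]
Closure =
  [0, 4, ∞]
  [2, 0, ∞]
  [6, 9, 0]

This is the Floyd-Warshall all-pairs shortest-path computation. For each intermediate vertex k = 0, 1, …, 2, update dist[i][j] ← min(dist[i][j], dist[i][k] + dist[k][j]). The final matrix gives, for each (i, j), the minimum total weight of any directed path from i to j (possibly empty when i = j).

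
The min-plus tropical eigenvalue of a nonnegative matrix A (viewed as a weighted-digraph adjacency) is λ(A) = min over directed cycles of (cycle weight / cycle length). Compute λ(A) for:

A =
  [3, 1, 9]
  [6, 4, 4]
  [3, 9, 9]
λ(A) = 8/3

Enumerate directed cycles and compute their means (weight / length). Sample:
  cycle 0 → 0: weight = 3, length = 1, mean = 3/1 ≈ 3.000
  cycle 1 → 1: weight = 4, length = 1, mean = 4/1 ≈ 4.000
  cycle 2 → 2: weight = 9, length = 1, mean = 9/1 ≈ 9.000
  cycle 0 → 1 → 0: weight = 7, length = 2, mean = 7/2 ≈ 3.500
  cycle 0 → 2 → 0: weight = 12, length = 2, mean = 12/2 ≈ 6.000
  cycle 1 → 0 → 1: weight = 7, length = 2, mean = 7/2 ≈ 3.500
Minimum mean = 2.667, attained e.g. along the cycle 0 → 1 → 2 → 0 with weight 8 and length 3. So λ(A) = 8/3 = 8/3.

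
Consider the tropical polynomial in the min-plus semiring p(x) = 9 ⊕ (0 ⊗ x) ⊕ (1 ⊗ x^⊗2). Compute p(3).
p(3) = 3

A tropical monomial a ⊗ x^⊗i evaluates to a + i · x. Evaluating each term at x = 3:
  Term 0 contributes 9 + 0 · 3 = 9
  Term 1 contributes 0 + 1 · 3 = 3
  Term 2 contributes 1 + 2 · 3 = 7
p(3) = ⊕ of these = min[9, 3, 7] = 3.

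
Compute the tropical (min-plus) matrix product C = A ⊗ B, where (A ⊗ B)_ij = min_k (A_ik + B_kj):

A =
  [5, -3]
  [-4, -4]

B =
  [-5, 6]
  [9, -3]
A ⊗ B =
  [0, -6]
  [-9, -7]

Apply the min-plus product entry-by-entry:
  C[0][0] = min over k of (A[0][0] + B[0][0] = 5 + -5 = 0, A[0][1] + B[1][0] = -3 + 9 = 6) = 0 (attained at k = 0)
  C[0][1] = min over k of (A[0][0] + B[0][1] = 5 + 6 = 11, A[0][1] + B[1][1] = -3 + -3 = -6) = -6 (attained at k = 1)
  C[1][0] = min over k of (A[1][0] + B[0][0] = -4 + -5 = -9, A[1][1] + B[1][0] = -4 + 9 = 5) = -9 (attained at k = 0)
  C[1][1] = min over k of (A[1][0] + B[0][1] = -4 + 6 = 2, A[1][1] + B[1][1] = -4 + -3 = -7) = -7 (attained at k = 1)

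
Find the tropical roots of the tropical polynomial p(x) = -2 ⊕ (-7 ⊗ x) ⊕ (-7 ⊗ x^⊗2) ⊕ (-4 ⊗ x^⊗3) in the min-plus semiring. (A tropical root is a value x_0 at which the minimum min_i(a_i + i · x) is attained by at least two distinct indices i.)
Roots: {-3, 0, 5}

Each tropical root is a break point of the lower envelope of the lines y = a_i + i · x (there are 4 lines, with slopes 0, 1, ..., 3). Only the lines that attain the minimum somewhere contribute to roots; other lines are dominated. Here the surviving (envelope) indices are i = 3, i = 2, i = 1, i = 0.
Intersections between consecutive envelope lines give the roots: for adjacent envelope indices i < j the intersection is x = (a_i − a_j) / (j − i). Reading off the sorted break points: {-3, 0, 5}.
Verification: at each break x_0, at least two indices attain the minimum of min_i(a_i + i · x_0).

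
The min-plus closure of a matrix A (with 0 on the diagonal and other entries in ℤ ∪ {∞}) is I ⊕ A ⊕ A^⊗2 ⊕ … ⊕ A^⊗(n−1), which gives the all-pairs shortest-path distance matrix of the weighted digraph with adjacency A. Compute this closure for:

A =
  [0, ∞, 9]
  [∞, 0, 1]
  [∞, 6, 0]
Closure =
  [0, 15, 9]
  [∞, 0, 1]
  [∞, 6, 0]

This is the Floyd-Warshall all-pairs shortest-path computation. For each intermediate vertex k = 0, 1, …, 2, update dist[i][j] ← min(dist[i][j], dist[i][k] + dist[k][j]). The final matrix gives, for each (i, j), the minimum total weight of any directed path from i to j (possibly empty when i = j).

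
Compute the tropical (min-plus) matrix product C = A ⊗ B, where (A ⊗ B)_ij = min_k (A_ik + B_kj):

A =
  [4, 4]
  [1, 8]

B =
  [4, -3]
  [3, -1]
A ⊗ B =
  [7, 1]
  [5, -2]

Apply the min-plus product entry-by-entry:
  C[0][0] = min over k of (A[0][0] + B[0][0] = 4 + 4 = 8, A[0][1] + B[1][0] = 4 + 3 = 7) = 7 (attained at k = 1)
  C[0][1] = min over k of (A[0][0] + B[0][1] = 4 + -3 = 1, A[0][1] + B[1][1] = 4 + -1 = 3) = 1 (attained at k = 0)
  C[1][0] = min over k of (A[1][0] + B[0][0] = 1 + 4 = 5, A[1][1] + B[1][0] = 8 + 3 = 11) = 5 (attained at k = 0)
  C[1][1] = min over k of (A[1][0] + B[0][1] = 1 + -3 = -2, A[1][1] + B[1][1] = 8 + -1 = 7) = -2 (attained at k = 0)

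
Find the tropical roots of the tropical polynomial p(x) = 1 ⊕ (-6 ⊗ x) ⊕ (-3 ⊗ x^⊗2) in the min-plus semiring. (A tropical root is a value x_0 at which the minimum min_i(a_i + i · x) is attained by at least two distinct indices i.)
Roots: {-3, 7}

Each tropical root is a break point of the lower envelope of the lines y = a_i + i · x (there are 3 lines, with slopes 0, 1, ..., 2). Only the lines that attain the minimum somewhere contribute to roots; other lines are dominated. Here the surviving (envelope) indices are i = 2, i = 1, i = 0.
Intersections between consecutive envelope lines give the roots: for adjacent envelope indices i < j the intersection is x = (a_i − a_j) / (j − i). Reading off the sorted break points: {-3, 7}.
Verification: at each break x_0, at least two indices attain the minimum of min_i(a_i + i · x_0).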